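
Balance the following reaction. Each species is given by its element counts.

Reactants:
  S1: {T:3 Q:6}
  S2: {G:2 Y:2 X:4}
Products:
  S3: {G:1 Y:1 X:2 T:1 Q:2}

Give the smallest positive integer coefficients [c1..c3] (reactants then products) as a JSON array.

G: 2·0+3·2 = 6 | 6·1 = 6
Y: 2·0+3·2 = 6 | 6·1 = 6
X: 2·0+3·4 = 12 | 6·2 = 12
T: 2·3+3·0 = 6 | 6·1 = 6
Q: 2·6+3·0 = 12 | 6·2 = 12
gcd(2,3,6) = 1

Coefficients: [2, 3, 6]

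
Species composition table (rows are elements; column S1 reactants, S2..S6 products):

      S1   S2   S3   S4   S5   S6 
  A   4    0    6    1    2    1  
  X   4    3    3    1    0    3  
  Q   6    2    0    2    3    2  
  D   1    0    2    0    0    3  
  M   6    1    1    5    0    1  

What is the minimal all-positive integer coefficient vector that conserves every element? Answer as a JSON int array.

Coefficients: [5, 3, 1, 5, 4, 1]

A: 5·4 = 20 | 3·0+1·6+5·1+4·2+1·1 = 20
X: 5·4 = 20 | 3·3+1·3+5·1+4·0+1·3 = 20
Q: 5·6 = 30 | 3·2+1·0+5·2+4·3+1·2 = 30
D: 5·1 = 5 | 3·0+1·2+5·0+4·0+1·3 = 5
M: 5·6 = 30 | 3·1+1·1+5·5+4·0+1·1 = 30
gcd(5,3,1,5,4,1) = 1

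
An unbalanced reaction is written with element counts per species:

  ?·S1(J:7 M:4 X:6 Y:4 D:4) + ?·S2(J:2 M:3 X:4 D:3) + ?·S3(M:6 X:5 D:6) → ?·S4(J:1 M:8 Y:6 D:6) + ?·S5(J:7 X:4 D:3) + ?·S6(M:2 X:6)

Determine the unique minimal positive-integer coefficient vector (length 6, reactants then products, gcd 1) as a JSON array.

J: 6·7+2·2+2·0 = 46 | 4·1+6·7+5·0 = 46
M: 6·4+2·3+2·6 = 42 | 4·8+6·0+5·2 = 42
X: 6·6+2·4+2·5 = 54 | 4·0+6·4+5·6 = 54
Y: 6·4+2·0+2·0 = 24 | 4·6+6·0+5·0 = 24
D: 6·4+2·3+2·6 = 42 | 4·6+6·3+5·0 = 42
gcd(6,2,2,4,6,5) = 1

Coefficients: [6, 2, 2, 4, 6, 5]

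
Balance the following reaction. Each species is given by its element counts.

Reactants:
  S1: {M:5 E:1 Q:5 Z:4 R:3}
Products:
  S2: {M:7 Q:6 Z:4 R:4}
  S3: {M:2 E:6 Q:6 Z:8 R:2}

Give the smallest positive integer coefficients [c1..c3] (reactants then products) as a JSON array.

M: 6·5 = 30 | 4·7+1·2 = 30
E: 6·1 = 6 | 4·0+1·6 = 6
Q: 6·5 = 30 | 4·6+1·6 = 30
Z: 6·4 = 24 | 4·4+1·8 = 24
R: 6·3 = 18 | 4·4+1·2 = 18
gcd(6,4,1) = 1

Coefficients: [6, 4, 1]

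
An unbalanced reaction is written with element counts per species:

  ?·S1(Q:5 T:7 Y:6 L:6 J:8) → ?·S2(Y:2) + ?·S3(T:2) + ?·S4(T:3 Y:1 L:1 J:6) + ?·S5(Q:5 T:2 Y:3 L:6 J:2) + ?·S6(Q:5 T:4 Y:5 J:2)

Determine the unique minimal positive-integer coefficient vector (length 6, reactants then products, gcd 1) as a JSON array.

Q: 6·5 = 30 | 5·0+5·0+6·0+5·5+1·5 = 30
T: 6·7 = 42 | 5·0+5·2+6·3+5·2+1·4 = 42
Y: 6·6 = 36 | 5·2+5·0+6·1+5·3+1·5 = 36
L: 6·6 = 36 | 5·0+5·0+6·1+5·6+1·0 = 36
J: 6·8 = 48 | 5·0+5·0+6·6+5·2+1·2 = 48
gcd(6,5,5,6,5,1) = 1

Coefficients: [6, 5, 5, 6, 5, 1]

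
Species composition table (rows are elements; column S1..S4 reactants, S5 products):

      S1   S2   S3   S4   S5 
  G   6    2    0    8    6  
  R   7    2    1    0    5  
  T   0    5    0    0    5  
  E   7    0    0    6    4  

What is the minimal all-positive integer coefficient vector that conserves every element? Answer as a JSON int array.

Coefficients: [2, 5, 1, 1, 5]

G: 2·6+5·2+1·0+1·8 = 30 | 5·6 = 30
R: 2·7+5·2+1·1+1·0 = 25 | 5·5 = 25
T: 2·0+5·5+1·0+1·0 = 25 | 5·5 = 25
E: 2·7+5·0+1·0+1·6 = 20 | 5·4 = 20
gcd(2,5,1,1,5) = 1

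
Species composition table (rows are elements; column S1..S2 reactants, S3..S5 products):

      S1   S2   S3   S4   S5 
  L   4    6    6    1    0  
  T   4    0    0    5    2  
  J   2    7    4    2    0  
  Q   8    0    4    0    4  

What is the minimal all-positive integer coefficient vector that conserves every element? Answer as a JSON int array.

L: 5·4+2·6 = 32 | 5·6+2·1+5·0 = 32
T: 5·4+2·0 = 20 | 5·0+2·5+5·2 = 20
J: 5·2+2·7 = 24 | 5·4+2·2+5·0 = 24
Q: 5·8+2·0 = 40 | 5·4+2·0+5·4 = 40
gcd(5,2,5,2,5) = 1

Coefficients: [5, 2, 5, 2, 5]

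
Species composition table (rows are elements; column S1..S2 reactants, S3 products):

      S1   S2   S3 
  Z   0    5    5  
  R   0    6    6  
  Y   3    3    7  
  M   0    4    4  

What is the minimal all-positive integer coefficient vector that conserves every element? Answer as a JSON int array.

Coefficients: [4, 3, 3]

Z: 4·0+3·5 = 15 | 3·5 = 15
R: 4·0+3·6 = 18 | 3·6 = 18
Y: 4·3+3·3 = 21 | 3·7 = 21
M: 4·0+3·4 = 12 | 3·4 = 12
gcd(4,3,3) = 1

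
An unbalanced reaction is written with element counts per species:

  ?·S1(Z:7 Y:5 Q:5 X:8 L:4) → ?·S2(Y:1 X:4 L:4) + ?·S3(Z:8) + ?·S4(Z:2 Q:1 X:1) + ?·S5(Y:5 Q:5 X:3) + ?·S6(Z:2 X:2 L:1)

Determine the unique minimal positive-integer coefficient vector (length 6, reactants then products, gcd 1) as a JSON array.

Z: 6·7 = 42 | 5·0+3·8+5·2+5·0+4·2 = 42
Y: 6·5 = 30 | 5·1+3·0+5·0+5·5+4·0 = 30
Q: 6·5 = 30 | 5·0+3·0+5·1+5·5+4·0 = 30
X: 6·8 = 48 | 5·4+3·0+5·1+5·3+4·2 = 48
L: 6·4 = 24 | 5·4+3·0+5·0+5·0+4·1 = 24
gcd(6,5,3,5,5,4) = 1

Coefficients: [6, 5, 3, 5, 5, 4]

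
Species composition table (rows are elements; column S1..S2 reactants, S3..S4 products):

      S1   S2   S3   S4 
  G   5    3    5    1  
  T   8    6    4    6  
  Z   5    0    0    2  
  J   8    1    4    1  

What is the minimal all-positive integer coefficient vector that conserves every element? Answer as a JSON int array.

Coefficients: [2, 5, 4, 5]

G: 2·5+5·3 = 25 | 4·5+5·1 = 25
T: 2·8+5·6 = 46 | 4·4+5·6 = 46
Z: 2·5+5·0 = 10 | 4·0+5·2 = 10
J: 2·8+5·1 = 21 | 4·4+5·1 = 21
gcd(2,5,4,5) = 1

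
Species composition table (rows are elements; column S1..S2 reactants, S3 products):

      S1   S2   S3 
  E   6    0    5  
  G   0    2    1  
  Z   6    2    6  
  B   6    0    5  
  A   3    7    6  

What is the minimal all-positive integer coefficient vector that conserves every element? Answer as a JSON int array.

Coefficients: [5, 3, 6]

E: 5·6+3·0 = 30 | 6·5 = 30
G: 5·0+3·2 = 6 | 6·1 = 6
Z: 5·6+3·2 = 36 | 6·6 = 36
B: 5·6+3·0 = 30 | 6·5 = 30
A: 5·3+3·7 = 36 | 6·6 = 36
gcd(5,3,6) = 1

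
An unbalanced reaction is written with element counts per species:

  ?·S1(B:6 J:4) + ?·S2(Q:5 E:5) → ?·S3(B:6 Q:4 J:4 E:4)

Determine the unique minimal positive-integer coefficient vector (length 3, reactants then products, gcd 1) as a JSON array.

Coefficients: [5, 4, 5]

B: 5·6+4·0 = 30 | 5·6 = 30
Q: 5·0+4·5 = 20 | 5·4 = 20
J: 5·4+4·0 = 20 | 5·4 = 20
E: 5·0+4·5 = 20 | 5·4 = 20
gcd(5,4,5) = 1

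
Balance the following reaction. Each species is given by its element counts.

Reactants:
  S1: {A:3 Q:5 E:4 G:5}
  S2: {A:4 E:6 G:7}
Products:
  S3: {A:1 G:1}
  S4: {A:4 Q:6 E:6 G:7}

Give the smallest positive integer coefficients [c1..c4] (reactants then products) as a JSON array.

Coefficients: [6, 1, 2, 5]

A: 6·3+1·4 = 22 | 2·1+5·4 = 22
Q: 6·5+1·0 = 30 | 2·0+5·6 = 30
E: 6·4+1·6 = 30 | 2·0+5·6 = 30
G: 6·5+1·7 = 37 | 2·1+5·7 = 37
gcd(6,1,2,5) = 1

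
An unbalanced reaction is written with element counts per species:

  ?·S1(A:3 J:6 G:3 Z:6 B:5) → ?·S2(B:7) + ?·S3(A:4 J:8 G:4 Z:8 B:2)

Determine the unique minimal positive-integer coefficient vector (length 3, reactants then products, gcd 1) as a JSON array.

Coefficients: [4, 2, 3]

A: 4·3 = 12 | 2·0+3·4 = 12
J: 4·6 = 24 | 2·0+3·8 = 24
G: 4·3 = 12 | 2·0+3·4 = 12
Z: 4·6 = 24 | 2·0+3·8 = 24
B: 4·5 = 20 | 2·7+3·2 = 20
gcd(4,2,3) = 1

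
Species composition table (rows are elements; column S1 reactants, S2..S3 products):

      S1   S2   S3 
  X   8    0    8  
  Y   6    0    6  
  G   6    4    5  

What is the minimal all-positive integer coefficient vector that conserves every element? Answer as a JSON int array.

Coefficients: [4, 1, 4]

X: 4·8 = 32 | 1·0+4·8 = 32
Y: 4·6 = 24 | 1·0+4·6 = 24
G: 4·6 = 24 | 1·4+4·5 = 24
gcd(4,1,4) = 1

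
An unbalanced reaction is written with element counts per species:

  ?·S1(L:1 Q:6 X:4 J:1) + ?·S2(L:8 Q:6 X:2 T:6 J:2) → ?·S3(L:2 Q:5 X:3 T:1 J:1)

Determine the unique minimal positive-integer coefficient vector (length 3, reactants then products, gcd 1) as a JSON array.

Coefficients: [4, 1, 6]

L: 4·1+1·8 = 12 | 6·2 = 12
Q: 4·6+1·6 = 30 | 6·5 = 30
X: 4·4+1·2 = 18 | 6·3 = 18
T: 4·0+1·6 = 6 | 6·1 = 6
J: 4·1+1·2 = 6 | 6·1 = 6
gcd(4,1,6) = 1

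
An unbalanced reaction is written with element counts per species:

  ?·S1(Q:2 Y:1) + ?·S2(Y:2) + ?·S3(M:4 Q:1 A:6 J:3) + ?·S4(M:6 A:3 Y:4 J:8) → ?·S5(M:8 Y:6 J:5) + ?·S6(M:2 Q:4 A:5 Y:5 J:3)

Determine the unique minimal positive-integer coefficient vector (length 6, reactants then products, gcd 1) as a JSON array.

Coefficients: [5, 6, 2, 1, 1, 3]

M: 5·0+6·0+2·4+1·6 = 14 | 1·8+3·2 = 14
Q: 5·2+6·0+2·1+1·0 = 12 | 1·0+3·4 = 12
A: 5·0+6·0+2·6+1·3 = 15 | 1·0+3·5 = 15
Y: 5·1+6·2+2·0+1·4 = 21 | 1·6+3·5 = 21
J: 5·0+6·0+2·3+1·8 = 14 | 1·5+3·3 = 14
gcd(5,6,2,1,1,3) = 1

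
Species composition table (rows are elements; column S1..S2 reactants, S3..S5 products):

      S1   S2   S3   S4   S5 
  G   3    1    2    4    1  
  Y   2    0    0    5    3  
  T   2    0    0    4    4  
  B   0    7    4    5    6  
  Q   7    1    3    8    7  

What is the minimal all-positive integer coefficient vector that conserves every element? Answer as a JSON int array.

Coefficients: [4, 5, 6, 1, 1]

G: 4·3+5·1 = 17 | 6·2+1·4+1·1 = 17
Y: 4·2+5·0 = 8 | 6·0+1·5+1·3 = 8
T: 4·2+5·0 = 8 | 6·0+1·4+1·4 = 8
B: 4·0+5·7 = 35 | 6·4+1·5+1·6 = 35
Q: 4·7+5·1 = 33 | 6·3+1·8+1·7 = 33
gcd(4,5,6,1,1) = 1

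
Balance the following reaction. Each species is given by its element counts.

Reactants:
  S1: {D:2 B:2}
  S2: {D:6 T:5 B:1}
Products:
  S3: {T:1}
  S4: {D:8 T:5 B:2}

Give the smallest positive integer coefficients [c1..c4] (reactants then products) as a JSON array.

D: 2·2+6·6 = 40 | 5·0+5·8 = 40
T: 2·0+6·5 = 30 | 5·1+5·5 = 30
B: 2·2+6·1 = 10 | 5·0+5·2 = 10
gcd(2,6,5,5) = 1

Coefficients: [2, 6, 5, 5]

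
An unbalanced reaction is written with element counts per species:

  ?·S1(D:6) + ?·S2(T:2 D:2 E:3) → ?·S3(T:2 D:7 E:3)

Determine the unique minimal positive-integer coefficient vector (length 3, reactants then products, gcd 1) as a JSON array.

T: 5·0+6·2 = 12 | 6·2 = 12
D: 5·6+6·2 = 42 | 6·7 = 42
E: 5·0+6·3 = 18 | 6·3 = 18
gcd(5,6,6) = 1

Coefficients: [5, 6, 6]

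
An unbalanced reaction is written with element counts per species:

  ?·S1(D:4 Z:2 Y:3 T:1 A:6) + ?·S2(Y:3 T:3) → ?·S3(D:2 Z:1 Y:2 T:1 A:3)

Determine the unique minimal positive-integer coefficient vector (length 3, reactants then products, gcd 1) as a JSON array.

Coefficients: [3, 1, 6]

D: 3·4+1·0 = 12 | 6·2 = 12
Z: 3·2+1·0 = 6 | 6·1 = 6
Y: 3·3+1·3 = 12 | 6·2 = 12
T: 3·1+1·3 = 6 | 6·1 = 6
A: 3·6+1·0 = 18 | 6·3 = 18
gcd(3,1,6) = 1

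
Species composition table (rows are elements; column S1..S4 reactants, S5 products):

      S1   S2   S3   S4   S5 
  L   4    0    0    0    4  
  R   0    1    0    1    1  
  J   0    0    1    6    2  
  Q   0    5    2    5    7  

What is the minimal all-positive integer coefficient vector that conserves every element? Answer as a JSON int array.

Coefficients: [6, 5, 6, 1, 6]

L: 6·4+5·0+6·0+1·0 = 24 | 6·4 = 24
R: 6·0+5·1+6·0+1·1 = 6 | 6·1 = 6
J: 6·0+5·0+6·1+1·6 = 12 | 6·2 = 12
Q: 6·0+5·5+6·2+1·5 = 42 | 6·7 = 42
gcd(6,5,6,1,6) = 1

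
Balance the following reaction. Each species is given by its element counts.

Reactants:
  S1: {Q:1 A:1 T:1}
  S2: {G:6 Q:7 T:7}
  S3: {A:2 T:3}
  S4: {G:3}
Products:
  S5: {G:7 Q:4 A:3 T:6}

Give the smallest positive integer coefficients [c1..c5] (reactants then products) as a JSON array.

G: 5·0+1·6+2·0+5·3 = 21 | 3·7 = 21
Q: 5·1+1·7+2·0+5·0 = 12 | 3·4 = 12
A: 5·1+1·0+2·2+5·0 = 9 | 3·3 = 9
T: 5·1+1·7+2·3+5·0 = 18 | 3·6 = 18
gcd(5,1,2,5,3) = 1

Coefficients: [5, 1, 2, 5, 3]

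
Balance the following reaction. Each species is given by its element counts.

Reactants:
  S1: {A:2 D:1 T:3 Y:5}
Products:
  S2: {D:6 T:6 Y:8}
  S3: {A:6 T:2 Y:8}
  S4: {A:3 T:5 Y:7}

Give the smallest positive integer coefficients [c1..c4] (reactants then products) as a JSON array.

Coefficients: [6, 1, 1, 2]

A: 6·2 = 12 | 1·0+1·6+2·3 = 12
D: 6·1 = 6 | 1·6+1·0+2·0 = 6
T: 6·3 = 18 | 1·6+1·2+2·5 = 18
Y: 6·5 = 30 | 1·8+1·8+2·7 = 30
gcd(6,1,1,2) = 1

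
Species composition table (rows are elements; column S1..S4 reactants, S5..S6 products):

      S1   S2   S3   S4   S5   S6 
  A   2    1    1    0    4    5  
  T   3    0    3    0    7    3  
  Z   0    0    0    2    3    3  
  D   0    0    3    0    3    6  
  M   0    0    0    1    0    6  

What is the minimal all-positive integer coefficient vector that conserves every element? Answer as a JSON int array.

A: 3·2+6·1+5·1+6·0 = 17 | 3·4+1·5 = 17
T: 3·3+6·0+5·3+6·0 = 24 | 3·7+1·3 = 24
Z: 3·0+6·0+5·0+6·2 = 12 | 3·3+1·3 = 12
D: 3·0+6·0+5·3+6·0 = 15 | 3·3+1·6 = 15
M: 3·0+6·0+5·0+6·1 = 6 | 3·0+1·6 = 6
gcd(3,6,5,6,3,1) = 1

Coefficients: [3, 6, 5, 6, 3, 1]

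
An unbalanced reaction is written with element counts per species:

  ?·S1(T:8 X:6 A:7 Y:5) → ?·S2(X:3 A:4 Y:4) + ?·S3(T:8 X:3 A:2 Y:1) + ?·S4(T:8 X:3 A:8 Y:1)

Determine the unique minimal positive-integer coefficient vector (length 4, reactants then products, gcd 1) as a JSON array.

Coefficients: [6, 6, 5, 1]

T: 6·8 = 48 | 6·0+5·8+1·8 = 48
X: 6·6 = 36 | 6·3+5·3+1·3 = 36
A: 6·7 = 42 | 6·4+5·2+1·8 = 42
Y: 6·5 = 30 | 6·4+5·1+1·1 = 30
gcd(6,6,5,1) = 1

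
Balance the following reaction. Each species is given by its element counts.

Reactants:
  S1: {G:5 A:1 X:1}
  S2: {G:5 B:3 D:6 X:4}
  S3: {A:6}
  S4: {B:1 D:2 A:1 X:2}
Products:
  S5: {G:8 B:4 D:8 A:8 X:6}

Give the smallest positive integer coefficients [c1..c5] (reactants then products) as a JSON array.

Coefficients: [2, 6, 6, 2, 5]

G: 2·5+6·5+6·0+2·0 = 40 | 5·8 = 40
B: 2·0+6·3+6·0+2·1 = 20 | 5·4 = 20
D: 2·0+6·6+6·0+2·2 = 40 | 5·8 = 40
A: 2·1+6·0+6·6+2·1 = 40 | 5·8 = 40
X: 2·1+6·4+6·0+2·2 = 30 | 5·6 = 30
gcd(2,6,6,2,5) = 1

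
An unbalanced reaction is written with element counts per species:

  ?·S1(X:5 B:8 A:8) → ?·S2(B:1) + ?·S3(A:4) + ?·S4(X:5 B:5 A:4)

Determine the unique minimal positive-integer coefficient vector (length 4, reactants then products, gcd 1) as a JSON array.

X: 1·5 = 5 | 3·0+1·0+1·5 = 5
B: 1·8 = 8 | 3·1+1·0+1·5 = 8
A: 1·8 = 8 | 3·0+1·4+1·4 = 8
gcd(1,3,1,1) = 1

Coefficients: [1, 3, 1, 1]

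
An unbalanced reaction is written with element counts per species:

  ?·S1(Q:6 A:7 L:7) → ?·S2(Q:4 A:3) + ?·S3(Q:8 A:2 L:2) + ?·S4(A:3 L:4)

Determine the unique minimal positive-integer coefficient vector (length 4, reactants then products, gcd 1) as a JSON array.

Coefficients: [2, 1, 1, 3]

Q: 2·6 = 12 | 1·4+1·8+3·0 = 12
A: 2·7 = 14 | 1·3+1·2+3·3 = 14
L: 2·7 = 14 | 1·0+1·2+3·4 = 14
gcd(2,1,1,3) = 1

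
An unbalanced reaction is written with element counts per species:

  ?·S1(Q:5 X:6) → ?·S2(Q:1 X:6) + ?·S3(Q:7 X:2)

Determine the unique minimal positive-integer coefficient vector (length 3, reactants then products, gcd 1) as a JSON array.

Coefficients: [5, 4, 3]

Q: 5·5 = 25 | 4·1+3·7 = 25
X: 5·6 = 30 | 4·6+3·2 = 30
gcd(5,4,3) = 1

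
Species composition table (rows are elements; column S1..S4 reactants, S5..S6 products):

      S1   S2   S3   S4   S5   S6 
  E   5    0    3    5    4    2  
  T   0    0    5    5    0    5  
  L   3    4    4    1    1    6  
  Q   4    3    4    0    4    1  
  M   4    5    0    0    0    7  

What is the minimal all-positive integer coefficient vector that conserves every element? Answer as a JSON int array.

Coefficients: [2, 4, 1, 3, 5, 4]

E: 2·5+4·0+1·3+3·5 = 28 | 5·4+4·2 = 28
T: 2·0+4·0+1·5+3·5 = 20 | 5·0+4·5 = 20
L: 2·3+4·4+1·4+3·1 = 29 | 5·1+4·6 = 29
Q: 2·4+4·3+1·4+3·0 = 24 | 5·4+4·1 = 24
M: 2·4+4·5+1·0+3·0 = 28 | 5·0+4·7 = 28
gcd(2,4,1,3,5,4) = 1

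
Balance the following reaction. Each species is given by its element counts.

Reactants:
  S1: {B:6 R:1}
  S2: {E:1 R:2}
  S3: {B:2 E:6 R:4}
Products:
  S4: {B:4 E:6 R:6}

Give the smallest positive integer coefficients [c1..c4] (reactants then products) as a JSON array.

B: 2·6+6·0+4·2 = 20 | 5·4 = 20
E: 2·0+6·1+4·6 = 30 | 5·6 = 30
R: 2·1+6·2+4·4 = 30 | 5·6 = 30
gcd(2,6,4,5) = 1

Coefficients: [2, 6, 4, 5]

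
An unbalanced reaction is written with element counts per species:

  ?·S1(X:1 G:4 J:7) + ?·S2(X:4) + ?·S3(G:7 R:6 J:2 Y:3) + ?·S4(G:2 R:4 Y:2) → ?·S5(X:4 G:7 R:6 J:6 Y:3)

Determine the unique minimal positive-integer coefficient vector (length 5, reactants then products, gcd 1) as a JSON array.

X: 4·1+4·4+1·0+6·0 = 20 | 5·4 = 20
G: 4·4+4·0+1·7+6·2 = 35 | 5·7 = 35
R: 4·0+4·0+1·6+6·4 = 30 | 5·6 = 30
J: 4·7+4·0+1·2+6·0 = 30 | 5·6 = 30
Y: 4·0+4·0+1·3+6·2 = 15 | 5·3 = 15
gcd(4,4,1,6,5) = 1

Coefficients: [4, 4, 1, 6, 5]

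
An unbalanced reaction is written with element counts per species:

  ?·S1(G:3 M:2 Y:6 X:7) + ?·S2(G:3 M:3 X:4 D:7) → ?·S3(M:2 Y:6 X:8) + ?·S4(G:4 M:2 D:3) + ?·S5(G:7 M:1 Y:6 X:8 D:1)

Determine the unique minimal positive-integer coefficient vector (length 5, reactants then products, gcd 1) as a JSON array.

Coefficients: [4, 1, 3, 2, 1]

G: 4·3+1·3 = 15 | 3·0+2·4+1·7 = 15
M: 4·2+1·3 = 11 | 3·2+2·2+1·1 = 11
Y: 4·6+1·0 = 24 | 3·6+2·0+1·6 = 24
X: 4·7+1·4 = 32 | 3·8+2·0+1·8 = 32
D: 4·0+1·7 = 7 | 3·0+2·3+1·1 = 7
gcd(4,1,3,2,1) = 1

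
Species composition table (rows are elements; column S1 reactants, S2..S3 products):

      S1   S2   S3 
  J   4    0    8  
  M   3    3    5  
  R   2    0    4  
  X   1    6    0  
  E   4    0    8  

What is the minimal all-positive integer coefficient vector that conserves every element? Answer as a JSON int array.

J: 6·4 = 24 | 1·0+3·8 = 24
M: 6·3 = 18 | 1·3+3·5 = 18
R: 6·2 = 12 | 1·0+3·4 = 12
X: 6·1 = 6 | 1·6+3·0 = 6
E: 6·4 = 24 | 1·0+3·8 = 24
gcd(6,1,3) = 1

Coefficients: [6, 1, 3]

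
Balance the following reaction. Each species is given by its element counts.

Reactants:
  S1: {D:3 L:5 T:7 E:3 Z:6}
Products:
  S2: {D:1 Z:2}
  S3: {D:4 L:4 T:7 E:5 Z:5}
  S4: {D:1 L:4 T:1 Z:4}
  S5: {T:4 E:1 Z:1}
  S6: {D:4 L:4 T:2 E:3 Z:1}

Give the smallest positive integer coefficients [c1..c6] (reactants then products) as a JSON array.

Coefficients: [4, 1, 1, 3, 4, 1]

D: 4·3 = 12 | 1·1+1·4+3·1+4·0+1·4 = 12
L: 4·5 = 20 | 1·0+1·4+3·4+4·0+1·4 = 20
T: 4·7 = 28 | 1·0+1·7+3·1+4·4+1·2 = 28
E: 4·3 = 12 | 1·0+1·5+3·0+4·1+1·3 = 12
Z: 4·6 = 24 | 1·2+1·5+3·4+4·1+1·1 = 24
gcd(4,1,1,3,4,1) = 1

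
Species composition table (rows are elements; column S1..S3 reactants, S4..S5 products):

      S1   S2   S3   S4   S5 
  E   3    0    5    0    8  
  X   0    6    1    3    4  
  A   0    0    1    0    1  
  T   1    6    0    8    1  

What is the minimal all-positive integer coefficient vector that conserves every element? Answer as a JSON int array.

E: 5·3+4·0+5·5 = 40 | 3·0+5·8 = 40
X: 5·0+4·6+5·1 = 29 | 3·3+5·4 = 29
A: 5·0+4·0+5·1 = 5 | 3·0+5·1 = 5
T: 5·1+4·6+5·0 = 29 | 3·8+5·1 = 29
gcd(5,4,5,3,5) = 1

Coefficients: [5, 4, 5, 3, 5]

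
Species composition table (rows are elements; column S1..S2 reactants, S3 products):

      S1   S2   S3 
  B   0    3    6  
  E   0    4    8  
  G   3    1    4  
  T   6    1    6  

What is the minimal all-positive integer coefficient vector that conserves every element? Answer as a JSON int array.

B: 2·0+6·3 = 18 | 3·6 = 18
E: 2·0+6·4 = 24 | 3·8 = 24
G: 2·3+6·1 = 12 | 3·4 = 12
T: 2·6+6·1 = 18 | 3·6 = 18
gcd(2,6,3) = 1

Coefficients: [2, 6, 3]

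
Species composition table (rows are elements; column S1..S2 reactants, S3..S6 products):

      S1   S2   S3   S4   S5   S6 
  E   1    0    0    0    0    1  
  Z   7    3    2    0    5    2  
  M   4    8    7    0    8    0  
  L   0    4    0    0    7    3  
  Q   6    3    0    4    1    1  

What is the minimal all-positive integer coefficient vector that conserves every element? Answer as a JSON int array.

E: 1·1+6·0 = 1 | 4·0+5·0+3·0+1·1 = 1
Z: 1·7+6·3 = 25 | 4·2+5·0+3·5+1·2 = 25
M: 1·4+6·8 = 52 | 4·7+5·0+3·8+1·0 = 52
L: 1·0+6·4 = 24 | 4·0+5·0+3·7+1·3 = 24
Q: 1·6+6·3 = 24 | 4·0+5·4+3·1+1·1 = 24
gcd(1,6,4,5,3,1) = 1

Coefficients: [1, 6, 4, 5, 3, 1]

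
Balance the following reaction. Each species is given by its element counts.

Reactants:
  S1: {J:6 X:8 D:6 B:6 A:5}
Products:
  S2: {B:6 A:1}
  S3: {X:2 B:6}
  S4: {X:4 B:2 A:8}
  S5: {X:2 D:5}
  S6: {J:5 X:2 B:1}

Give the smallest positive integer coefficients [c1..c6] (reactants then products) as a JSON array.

J: 5·6 = 30 | 1·0+2·0+3·0+6·0+6·5 = 30
X: 5·8 = 40 | 1·0+2·2+3·4+6·2+6·2 = 40
D: 5·6 = 30 | 1·0+2·0+3·0+6·5+6·0 = 30
B: 5·6 = 30 | 1·6+2·6+3·2+6·0+6·1 = 30
A: 5·5 = 25 | 1·1+2·0+3·8+6·0+6·0 = 25
gcd(5,1,2,3,6,6) = 1

Coefficients: [5, 1, 2, 3, 6, 6]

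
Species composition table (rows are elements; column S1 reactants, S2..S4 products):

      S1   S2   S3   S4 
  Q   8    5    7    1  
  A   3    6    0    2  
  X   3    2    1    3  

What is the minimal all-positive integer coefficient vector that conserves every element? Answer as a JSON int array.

Q: 6·8 = 48 | 2·5+5·7+3·1 = 48
A: 6·3 = 18 | 2·6+5·0+3·2 = 18
X: 6·3 = 18 | 2·2+5·1+3·3 = 18
gcd(6,2,5,3) = 1

Coefficients: [6, 2, 5, 3]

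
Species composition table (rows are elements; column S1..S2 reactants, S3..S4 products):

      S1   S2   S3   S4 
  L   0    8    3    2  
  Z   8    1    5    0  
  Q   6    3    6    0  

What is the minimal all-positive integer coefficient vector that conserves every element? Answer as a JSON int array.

L: 1·0+2·8 = 16 | 2·3+5·2 = 16
Z: 1·8+2·1 = 10 | 2·5+5·0 = 10
Q: 1·6+2·3 = 12 | 2·6+5·0 = 12
gcd(1,2,2,5) = 1

Coefficients: [1, 2, 2, 5]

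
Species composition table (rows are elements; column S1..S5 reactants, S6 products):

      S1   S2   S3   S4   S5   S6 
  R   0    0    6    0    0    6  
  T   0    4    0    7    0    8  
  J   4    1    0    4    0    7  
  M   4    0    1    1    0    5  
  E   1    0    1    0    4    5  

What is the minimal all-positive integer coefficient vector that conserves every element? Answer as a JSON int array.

R: 4·0+3·0+5·6+4·0+4·0 = 30 | 5·6 = 30
T: 4·0+3·4+5·0+4·7+4·0 = 40 | 5·8 = 40
J: 4·4+3·1+5·0+4·4+4·0 = 35 | 5·7 = 35
M: 4·4+3·0+5·1+4·1+4·0 = 25 | 5·5 = 25
E: 4·1+3·0+5·1+4·0+4·4 = 25 | 5·5 = 25
gcd(4,3,5,4,4,5) = 1

Coefficients: [4, 3, 5, 4, 4, 5]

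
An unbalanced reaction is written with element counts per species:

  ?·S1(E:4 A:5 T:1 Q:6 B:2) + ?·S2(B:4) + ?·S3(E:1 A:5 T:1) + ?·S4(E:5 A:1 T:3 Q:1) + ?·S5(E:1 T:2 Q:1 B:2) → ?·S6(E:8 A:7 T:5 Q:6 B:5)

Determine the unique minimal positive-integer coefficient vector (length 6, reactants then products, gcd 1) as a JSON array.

E: 3·4+2·0+2·1+3·5+3·1 = 32 | 4·8 = 32
A: 3·5+2·0+2·5+3·1+3·0 = 28 | 4·7 = 28
T: 3·1+2·0+2·1+3·3+3·2 = 20 | 4·5 = 20
Q: 3·6+2·0+2·0+3·1+3·1 = 24 | 4·6 = 24
B: 3·2+2·4+2·0+3·0+3·2 = 20 | 4·5 = 20
gcd(3,2,2,3,3,4) = 1

Coefficients: [3, 2, 2, 3, 3, 4]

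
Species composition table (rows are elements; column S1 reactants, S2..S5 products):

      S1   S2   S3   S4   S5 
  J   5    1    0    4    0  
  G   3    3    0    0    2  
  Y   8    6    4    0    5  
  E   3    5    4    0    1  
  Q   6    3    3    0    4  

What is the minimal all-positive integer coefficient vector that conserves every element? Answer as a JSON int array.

Coefficients: [5, 1, 1, 6, 6]

J: 5·5 = 25 | 1·1+1·0+6·4+6·0 = 25
G: 5·3 = 15 | 1·3+1·0+6·0+6·2 = 15
Y: 5·8 = 40 | 1·6+1·4+6·0+6·5 = 40
E: 5·3 = 15 | 1·5+1·4+6·0+6·1 = 15
Q: 5·6 = 30 | 1·3+1·3+6·0+6·4 = 30
gcd(5,1,1,6,6) = 1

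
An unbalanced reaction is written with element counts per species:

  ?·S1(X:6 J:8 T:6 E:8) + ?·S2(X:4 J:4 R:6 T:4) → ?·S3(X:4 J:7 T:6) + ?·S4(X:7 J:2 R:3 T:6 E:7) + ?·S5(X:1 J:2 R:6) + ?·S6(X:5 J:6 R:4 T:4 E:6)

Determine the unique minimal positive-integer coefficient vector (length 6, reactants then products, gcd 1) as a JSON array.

Coefficients: [4, 6, 4, 2, 3, 3]

X: 4·6+6·4 = 48 | 4·4+2·7+3·1+3·5 = 48
J: 4·8+6·4 = 56 | 4·7+2·2+3·2+3·6 = 56
R: 4·0+6·6 = 36 | 4·0+2·3+3·6+3·4 = 36
T: 4·6+6·4 = 48 | 4·6+2·6+3·0+3·4 = 48
E: 4·8+6·0 = 32 | 4·0+2·7+3·0+3·6 = 32
gcd(4,6,4,2,3,3) = 1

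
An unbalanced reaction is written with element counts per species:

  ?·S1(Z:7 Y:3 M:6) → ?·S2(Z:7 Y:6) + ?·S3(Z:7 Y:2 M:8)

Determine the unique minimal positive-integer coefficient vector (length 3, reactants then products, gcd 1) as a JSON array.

Z: 4·7 = 28 | 1·7+3·7 = 28
Y: 4·3 = 12 | 1·6+3·2 = 12
M: 4·6 = 24 | 1·0+3·8 = 24
gcd(4,1,3) = 1

Coefficients: [4, 1, 3]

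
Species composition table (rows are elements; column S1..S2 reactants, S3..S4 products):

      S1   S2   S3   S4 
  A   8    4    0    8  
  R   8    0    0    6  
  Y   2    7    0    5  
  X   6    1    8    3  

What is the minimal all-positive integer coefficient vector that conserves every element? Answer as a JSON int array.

A: 3·8+2·4 = 32 | 1·0+4·8 = 32
R: 3·8+2·0 = 24 | 1·0+4·6 = 24
Y: 3·2+2·7 = 20 | 1·0+4·5 = 20
X: 3·6+2·1 = 20 | 1·8+4·3 = 20
gcd(3,2,1,4) = 1

Coefficients: [3, 2, 1, 4]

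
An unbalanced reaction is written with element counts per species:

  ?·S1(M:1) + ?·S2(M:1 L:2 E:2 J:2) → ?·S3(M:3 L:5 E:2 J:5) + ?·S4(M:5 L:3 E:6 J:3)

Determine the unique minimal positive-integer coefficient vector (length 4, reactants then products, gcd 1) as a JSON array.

M: 4·1+4·1 = 8 | 1·3+1·5 = 8
L: 4·0+4·2 = 8 | 1·5+1·3 = 8
E: 4·0+4·2 = 8 | 1·2+1·6 = 8
J: 4·0+4·2 = 8 | 1·5+1·3 = 8
gcd(4,4,1,1) = 1

Coefficients: [4, 4, 1, 1]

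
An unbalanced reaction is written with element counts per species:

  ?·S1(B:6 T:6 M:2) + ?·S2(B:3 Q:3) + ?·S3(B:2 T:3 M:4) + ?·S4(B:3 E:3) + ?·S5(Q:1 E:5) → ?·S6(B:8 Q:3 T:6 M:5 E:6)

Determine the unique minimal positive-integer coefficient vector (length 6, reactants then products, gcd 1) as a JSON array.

Coefficients: [3, 4, 6, 2, 6, 6]

B: 3·6+4·3+6·2+2·3+6·0 = 48 | 6·8 = 48
Q: 3·0+4·3+6·0+2·0+6·1 = 18 | 6·3 = 18
T: 3·6+4·0+6·3+2·0+6·0 = 36 | 6·6 = 36
M: 3·2+4·0+6·4+2·0+6·0 = 30 | 6·5 = 30
E: 3·0+4·0+6·0+2·3+6·5 = 36 | 6·6 = 36
gcd(3,4,6,2,6,6) = 1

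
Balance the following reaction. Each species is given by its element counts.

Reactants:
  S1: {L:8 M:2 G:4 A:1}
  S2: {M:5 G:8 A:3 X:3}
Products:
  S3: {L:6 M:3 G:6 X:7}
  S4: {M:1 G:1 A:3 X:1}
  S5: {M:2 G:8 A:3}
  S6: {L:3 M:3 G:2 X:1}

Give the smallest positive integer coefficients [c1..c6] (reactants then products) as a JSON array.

L: 3·8+5·0 = 24 | 1·6+2·0+4·0+6·3 = 24
M: 3·2+5·5 = 31 | 1·3+2·1+4·2+6·3 = 31
G: 3·4+5·8 = 52 | 1·6+2·1+4·8+6·2 = 52
A: 3·1+5·3 = 18 | 1·0+2·3+4·3+6·0 = 18
X: 3·0+5·3 = 15 | 1·7+2·1+4·0+6·1 = 15
gcd(3,5,1,2,4,6) = 1

Coefficients: [3, 5, 1, 2, 4, 6]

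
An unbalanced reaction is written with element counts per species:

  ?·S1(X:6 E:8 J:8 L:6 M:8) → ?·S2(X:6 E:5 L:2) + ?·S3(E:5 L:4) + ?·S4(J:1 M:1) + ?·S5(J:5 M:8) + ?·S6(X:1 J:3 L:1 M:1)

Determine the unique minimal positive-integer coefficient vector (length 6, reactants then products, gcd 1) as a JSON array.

X: 5·6 = 30 | 4·6+4·0+2·0+4·0+6·1 = 30
E: 5·8 = 40 | 4·5+4·5+2·0+4·0+6·0 = 40
J: 5·8 = 40 | 4·0+4·0+2·1+4·5+6·3 = 40
L: 5·6 = 30 | 4·2+4·4+2·0+4·0+6·1 = 30
M: 5·8 = 40 | 4·0+4·0+2·1+4·8+6·1 = 40
gcd(5,4,4,2,4,6) = 1

Coefficients: [5, 4, 4, 2, 4, 6]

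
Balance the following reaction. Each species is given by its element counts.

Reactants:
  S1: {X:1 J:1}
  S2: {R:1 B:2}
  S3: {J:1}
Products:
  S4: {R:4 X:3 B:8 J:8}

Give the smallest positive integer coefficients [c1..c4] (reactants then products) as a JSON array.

R: 3·0+4·1+5·0 = 4 | 1·4 = 4
X: 3·1+4·0+5·0 = 3 | 1·3 = 3
B: 3·0+4·2+5·0 = 8 | 1·8 = 8
J: 3·1+4·0+5·1 = 8 | 1·8 = 8
gcd(3,4,5,1) = 1

Coefficients: [3, 4, 5, 1]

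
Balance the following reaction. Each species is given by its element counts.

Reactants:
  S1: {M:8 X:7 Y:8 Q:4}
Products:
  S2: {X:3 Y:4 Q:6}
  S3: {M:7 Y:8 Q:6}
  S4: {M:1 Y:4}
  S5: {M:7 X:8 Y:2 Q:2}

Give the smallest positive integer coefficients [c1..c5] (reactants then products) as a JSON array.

M: 5·8 = 40 | 1·0+1·7+5·1+4·7 = 40
X: 5·7 = 35 | 1·3+1·0+5·0+4·8 = 35
Y: 5·8 = 40 | 1·4+1·8+5·4+4·2 = 40
Q: 5·4 = 20 | 1·6+1·6+5·0+4·2 = 20
gcd(5,1,1,5,4) = 1

Coefficients: [5, 1, 1, 5, 4]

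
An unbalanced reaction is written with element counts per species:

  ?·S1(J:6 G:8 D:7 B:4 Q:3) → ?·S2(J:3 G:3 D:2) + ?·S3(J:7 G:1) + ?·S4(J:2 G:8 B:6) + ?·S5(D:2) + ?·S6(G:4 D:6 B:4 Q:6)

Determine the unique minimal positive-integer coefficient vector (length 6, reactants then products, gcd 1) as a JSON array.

J: 6·6 = 36 | 6·3+2·7+2·2+6·0+3·0 = 36
G: 6·8 = 48 | 6·3+2·1+2·8+6·0+3·4 = 48
D: 6·7 = 42 | 6·2+2·0+2·0+6·2+3·6 = 42
B: 6·4 = 24 | 6·0+2·0+2·6+6·0+3·4 = 24
Q: 6·3 = 18 | 6·0+2·0+2·0+6·0+3·6 = 18
gcd(6,6,2,2,6,3) = 1

Coefficients: [6, 6, 2, 2, 6, 3]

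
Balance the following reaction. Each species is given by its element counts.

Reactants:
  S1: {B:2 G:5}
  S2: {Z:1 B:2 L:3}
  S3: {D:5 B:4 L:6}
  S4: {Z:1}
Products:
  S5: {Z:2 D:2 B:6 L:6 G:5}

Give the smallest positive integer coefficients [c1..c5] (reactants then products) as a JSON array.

Z: 5·0+6·1+2·0+4·1 = 10 | 5·2 = 10
D: 5·0+6·0+2·5+4·0 = 10 | 5·2 = 10
B: 5·2+6·2+2·4+4·0 = 30 | 5·6 = 30
L: 5·0+6·3+2·6+4·0 = 30 | 5·6 = 30
G: 5·5+6·0+2·0+4·0 = 25 | 5·5 = 25
gcd(5,6,2,4,5) = 1

Coefficients: [5, 6, 2, 4, 5]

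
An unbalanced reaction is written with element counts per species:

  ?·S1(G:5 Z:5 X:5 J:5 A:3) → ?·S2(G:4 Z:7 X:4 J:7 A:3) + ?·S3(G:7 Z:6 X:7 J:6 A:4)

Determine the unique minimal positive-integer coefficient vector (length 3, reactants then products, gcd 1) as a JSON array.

G: 5·5 = 25 | 1·4+3·7 = 25
Z: 5·5 = 25 | 1·7+3·6 = 25
X: 5·5 = 25 | 1·4+3·7 = 25
J: 5·5 = 25 | 1·7+3·6 = 25
A: 5·3 = 15 | 1·3+3·4 = 15
gcd(5,1,3) = 1

Coefficients: [5, 1, 3]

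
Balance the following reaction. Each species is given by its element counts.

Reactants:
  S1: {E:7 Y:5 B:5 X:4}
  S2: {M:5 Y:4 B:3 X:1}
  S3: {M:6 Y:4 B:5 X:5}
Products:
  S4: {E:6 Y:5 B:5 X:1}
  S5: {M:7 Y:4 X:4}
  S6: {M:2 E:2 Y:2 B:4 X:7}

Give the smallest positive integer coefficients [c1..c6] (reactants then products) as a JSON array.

Coefficients: [4, 1, 1, 4, 1, 2]

M: 4·0+1·5+1·6 = 11 | 4·0+1·7+2·2 = 11
E: 4·7+1·0+1·0 = 28 | 4·6+1·0+2·2 = 28
Y: 4·5+1·4+1·4 = 28 | 4·5+1·4+2·2 = 28
B: 4·5+1·3+1·5 = 28 | 4·5+1·0+2·4 = 28
X: 4·4+1·1+1·5 = 22 | 4·1+1·4+2·7 = 22
gcd(4,1,1,4,1,2) = 1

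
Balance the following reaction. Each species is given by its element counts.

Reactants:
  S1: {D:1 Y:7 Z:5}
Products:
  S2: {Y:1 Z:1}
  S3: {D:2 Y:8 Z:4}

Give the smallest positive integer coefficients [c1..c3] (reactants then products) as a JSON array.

D: 2·1 = 2 | 6·0+1·2 = 2
Y: 2·7 = 14 | 6·1+1·8 = 14
Z: 2·5 = 10 | 6·1+1·4 = 10
gcd(2,6,1) = 1

Coefficients: [2, 6, 1]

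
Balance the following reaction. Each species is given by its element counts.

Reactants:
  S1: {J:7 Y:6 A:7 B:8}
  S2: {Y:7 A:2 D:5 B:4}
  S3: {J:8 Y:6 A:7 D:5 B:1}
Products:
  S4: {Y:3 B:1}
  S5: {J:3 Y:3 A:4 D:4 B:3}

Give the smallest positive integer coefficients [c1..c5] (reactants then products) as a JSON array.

J: 1·7+3·0+1·8 = 15 | 6·0+5·3 = 15
Y: 1·6+3·7+1·6 = 33 | 6·3+5·3 = 33
A: 1·7+3·2+1·7 = 20 | 6·0+5·4 = 20
D: 1·0+3·5+1·5 = 20 | 6·0+5·4 = 20
B: 1·8+3·4+1·1 = 21 | 6·1+5·3 = 21
gcd(1,3,1,6,5) = 1

Coefficients: [1, 3, 1, 6, 5]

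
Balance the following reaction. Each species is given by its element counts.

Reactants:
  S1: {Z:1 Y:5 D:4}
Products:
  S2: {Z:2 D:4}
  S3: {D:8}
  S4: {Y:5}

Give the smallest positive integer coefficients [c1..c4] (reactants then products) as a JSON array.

Z: 4·1 = 4 | 2·2+1·0+4·0 = 4
Y: 4·5 = 20 | 2·0+1·0+4·5 = 20
D: 4·4 = 16 | 2·4+1·8+4·0 = 16
gcd(4,2,1,4) = 1

Coefficients: [4, 2, 1, 4]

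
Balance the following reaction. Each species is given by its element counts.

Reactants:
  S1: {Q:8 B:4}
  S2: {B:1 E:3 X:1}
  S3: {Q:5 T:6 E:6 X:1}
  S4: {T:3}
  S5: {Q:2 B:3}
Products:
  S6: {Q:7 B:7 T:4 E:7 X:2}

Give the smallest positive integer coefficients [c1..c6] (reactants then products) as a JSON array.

Coefficients: [1, 5, 1, 2, 4, 3]

Q: 1·8+5·0+1·5+2·0+4·2 = 21 | 3·7 = 21
B: 1·4+5·1+1·0+2·0+4·3 = 21 | 3·7 = 21
T: 1·0+5·0+1·6+2·3+4·0 = 12 | 3·4 = 12
E: 1·0+5·3+1·6+2·0+4·0 = 21 | 3·7 = 21
X: 1·0+5·1+1·1+2·0+4·0 = 6 | 3·2 = 6
gcd(1,5,1,2,4,3) = 1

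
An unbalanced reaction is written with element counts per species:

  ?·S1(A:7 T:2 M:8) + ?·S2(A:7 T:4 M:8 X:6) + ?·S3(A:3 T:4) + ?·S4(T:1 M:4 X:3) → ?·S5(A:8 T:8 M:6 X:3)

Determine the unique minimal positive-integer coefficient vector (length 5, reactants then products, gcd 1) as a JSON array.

A: 1·7+1·7+6·3+2·0 = 32 | 4·8 = 32
T: 1·2+1·4+6·4+2·1 = 32 | 4·8 = 32
M: 1·8+1·8+6·0+2·4 = 24 | 4·6 = 24
X: 1·0+1·6+6·0+2·3 = 12 | 4·3 = 12
gcd(1,1,6,2,4) = 1

Coefficients: [1, 1, 6, 2, 4]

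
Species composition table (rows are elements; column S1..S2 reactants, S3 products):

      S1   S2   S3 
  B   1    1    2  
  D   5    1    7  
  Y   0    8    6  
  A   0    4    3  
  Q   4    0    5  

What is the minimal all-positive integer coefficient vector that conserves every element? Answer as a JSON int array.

Coefficients: [5, 3, 4]

B: 5·1+3·1 = 8 | 4·2 = 8
D: 5·5+3·1 = 28 | 4·7 = 28
Y: 5·0+3·8 = 24 | 4·6 = 24
A: 5·0+3·4 = 12 | 4·3 = 12
Q: 5·4+3·0 = 20 | 4·5 = 20
gcd(5,3,4) = 1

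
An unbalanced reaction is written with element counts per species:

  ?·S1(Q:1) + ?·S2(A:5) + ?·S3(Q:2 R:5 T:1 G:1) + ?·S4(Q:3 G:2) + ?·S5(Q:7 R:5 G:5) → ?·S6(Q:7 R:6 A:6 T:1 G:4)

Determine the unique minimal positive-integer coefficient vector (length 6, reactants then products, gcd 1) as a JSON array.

Q: 3·1+6·0+5·2+5·3+1·7 = 35 | 5·7 = 35
R: 3·0+6·0+5·5+5·0+1·5 = 30 | 5·6 = 30
A: 3·0+6·5+5·0+5·0+1·0 = 30 | 5·6 = 30
T: 3·0+6·0+5·1+5·0+1·0 = 5 | 5·1 = 5
G: 3·0+6·0+5·1+5·2+1·5 = 20 | 5·4 = 20
gcd(3,6,5,5,1,5) = 1

Coefficients: [3, 6, 5, 5, 1, 5]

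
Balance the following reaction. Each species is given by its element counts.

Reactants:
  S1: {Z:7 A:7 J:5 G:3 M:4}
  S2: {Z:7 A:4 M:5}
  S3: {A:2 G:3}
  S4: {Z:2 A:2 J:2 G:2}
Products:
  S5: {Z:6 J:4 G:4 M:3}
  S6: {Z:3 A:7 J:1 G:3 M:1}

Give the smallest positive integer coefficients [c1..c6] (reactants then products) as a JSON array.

Coefficients: [1, 2, 4, 6, 3, 5]

Z: 1·7+2·7+4·0+6·2 = 33 | 3·6+5·3 = 33
A: 1·7+2·4+4·2+6·2 = 35 | 3·0+5·7 = 35
J: 1·5+2·0+4·0+6·2 = 17 | 3·4+5·1 = 17
G: 1·3+2·0+4·3+6·2 = 27 | 3·4+5·3 = 27
M: 1·4+2·5+4·0+6·0 = 14 | 3·3+5·1 = 14
gcd(1,2,4,6,3,5) = 1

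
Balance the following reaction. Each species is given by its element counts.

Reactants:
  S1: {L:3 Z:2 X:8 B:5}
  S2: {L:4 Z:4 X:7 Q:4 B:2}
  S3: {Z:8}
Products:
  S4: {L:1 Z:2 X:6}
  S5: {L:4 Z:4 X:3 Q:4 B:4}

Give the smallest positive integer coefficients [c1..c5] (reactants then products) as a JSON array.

L: 2·3+5·4+1·0 = 26 | 6·1+5·4 = 26
Z: 2·2+5·4+1·8 = 32 | 6·2+5·4 = 32
X: 2·8+5·7+1·0 = 51 | 6·6+5·3 = 51
Q: 2·0+5·4+1·0 = 20 | 6·0+5·4 = 20
B: 2·5+5·2+1·0 = 20 | 6·0+5·4 = 20
gcd(2,5,1,6,5) = 1

Coefficients: [2, 5, 1, 6, 5]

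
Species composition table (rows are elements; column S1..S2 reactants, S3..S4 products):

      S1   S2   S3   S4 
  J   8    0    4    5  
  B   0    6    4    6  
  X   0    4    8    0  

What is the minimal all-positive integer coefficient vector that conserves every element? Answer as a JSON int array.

Coefficients: [4, 6, 3, 4]

J: 4·8+6·0 = 32 | 3·4+4·5 = 32
B: 4·0+6·6 = 36 | 3·4+4·6 = 36
X: 4·0+6·4 = 24 | 3·8+4·0 = 24
gcd(4,6,3,4) = 1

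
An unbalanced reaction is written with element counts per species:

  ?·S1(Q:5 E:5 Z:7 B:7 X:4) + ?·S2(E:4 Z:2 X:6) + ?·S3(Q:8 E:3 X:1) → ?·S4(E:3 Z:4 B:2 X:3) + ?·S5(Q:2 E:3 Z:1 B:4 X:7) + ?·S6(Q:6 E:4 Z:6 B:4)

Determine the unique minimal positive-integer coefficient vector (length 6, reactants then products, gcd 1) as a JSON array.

Coefficients: [6, 2, 1, 3, 4, 5]

Q: 6·5+2·0+1·8 = 38 | 3·0+4·2+5·6 = 38
E: 6·5+2·4+1·3 = 41 | 3·3+4·3+5·4 = 41
Z: 6·7+2·2+1·0 = 46 | 3·4+4·1+5·6 = 46
B: 6·7+2·0+1·0 = 42 | 3·2+4·4+5·4 = 42
X: 6·4+2·6+1·1 = 37 | 3·3+4·7+5·0 = 37
gcd(6,2,1,3,4,5) = 1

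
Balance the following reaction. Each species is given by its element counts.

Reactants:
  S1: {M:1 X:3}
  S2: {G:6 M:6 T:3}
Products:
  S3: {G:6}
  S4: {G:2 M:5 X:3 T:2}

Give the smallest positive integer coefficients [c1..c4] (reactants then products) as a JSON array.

G: 3·0+2·6 = 12 | 1·6+3·2 = 12
M: 3·1+2·6 = 15 | 1·0+3·5 = 15
X: 3·3+2·0 = 9 | 1·0+3·3 = 9
T: 3·0+2·3 = 6 | 1·0+3·2 = 6
gcd(3,2,1,3) = 1

Coefficients: [3, 2, 1, 3]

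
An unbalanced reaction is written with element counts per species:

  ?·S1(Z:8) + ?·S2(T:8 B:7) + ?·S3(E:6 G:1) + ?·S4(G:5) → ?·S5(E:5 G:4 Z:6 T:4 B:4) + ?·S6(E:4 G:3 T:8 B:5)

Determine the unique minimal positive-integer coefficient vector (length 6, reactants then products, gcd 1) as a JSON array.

E: 3·0+3·0+4·6+3·0 = 24 | 4·5+1·4 = 24
G: 3·0+3·0+4·1+3·5 = 19 | 4·4+1·3 = 19
Z: 3·8+3·0+4·0+3·0 = 24 | 4·6+1·0 = 24
T: 3·0+3·8+4·0+3·0 = 24 | 4·4+1·8 = 24
B: 3·0+3·7+4·0+3·0 = 21 | 4·4+1·5 = 21
gcd(3,3,4,3,4,1) = 1

Coefficients: [3, 3, 4, 3, 4, 1]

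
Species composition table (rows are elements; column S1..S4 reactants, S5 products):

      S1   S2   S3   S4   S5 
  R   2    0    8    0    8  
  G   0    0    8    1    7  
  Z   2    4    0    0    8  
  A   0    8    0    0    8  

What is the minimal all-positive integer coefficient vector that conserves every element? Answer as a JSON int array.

R: 4·2+2·0+1·8+6·0 = 16 | 2·8 = 16
G: 4·0+2·0+1·8+6·1 = 14 | 2·7 = 14
Z: 4·2+2·4+1·0+6·0 = 16 | 2·8 = 16
A: 4·0+2·8+1·0+6·0 = 16 | 2·8 = 16
gcd(4,2,1,6,2) = 1

Coefficients: [4, 2, 1, 6, 2]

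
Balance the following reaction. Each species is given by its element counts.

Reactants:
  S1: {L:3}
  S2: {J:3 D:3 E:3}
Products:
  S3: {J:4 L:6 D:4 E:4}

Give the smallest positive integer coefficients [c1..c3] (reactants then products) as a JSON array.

Coefficients: [6, 4, 3]

J: 6·0+4·3 = 12 | 3·4 = 12
L: 6·3+4·0 = 18 | 3·6 = 18
D: 6·0+4·3 = 12 | 3·4 = 12
E: 6·0+4·3 = 12 | 3·4 = 12
gcd(6,4,3) = 1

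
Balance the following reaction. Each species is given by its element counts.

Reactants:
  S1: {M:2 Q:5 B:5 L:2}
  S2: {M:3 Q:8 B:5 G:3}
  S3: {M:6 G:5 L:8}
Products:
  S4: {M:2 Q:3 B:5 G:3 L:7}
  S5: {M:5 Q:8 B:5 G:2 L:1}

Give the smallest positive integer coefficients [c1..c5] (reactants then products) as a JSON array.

M: 5·2+3·3+2·6 = 31 | 3·2+5·5 = 31
Q: 5·5+3·8+2·0 = 49 | 3·3+5·8 = 49
B: 5·5+3·5+2·0 = 40 | 3·5+5·5 = 40
G: 5·0+3·3+2·5 = 19 | 3·3+5·2 = 19
L: 5·2+3·0+2·8 = 26 | 3·7+5·1 = 26
gcd(5,3,2,3,5) = 1

Coefficients: [5, 3, 2, 3, 5]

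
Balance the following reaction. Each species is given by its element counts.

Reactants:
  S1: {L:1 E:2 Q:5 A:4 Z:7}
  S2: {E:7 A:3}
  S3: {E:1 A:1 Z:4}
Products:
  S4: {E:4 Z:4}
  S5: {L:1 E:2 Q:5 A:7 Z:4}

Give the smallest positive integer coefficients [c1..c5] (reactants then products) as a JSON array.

Coefficients: [4, 3, 3, 6, 4]

L: 4·1+3·0+3·0 = 4 | 6·0+4·1 = 4
E: 4·2+3·7+3·1 = 32 | 6·4+4·2 = 32
Q: 4·5+3·0+3·0 = 20 | 6·0+4·5 = 20
A: 4·4+3·3+3·1 = 28 | 6·0+4·7 = 28
Z: 4·7+3·0+3·4 = 40 | 6·4+4·4 = 40
gcd(4,3,3,6,4) = 1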